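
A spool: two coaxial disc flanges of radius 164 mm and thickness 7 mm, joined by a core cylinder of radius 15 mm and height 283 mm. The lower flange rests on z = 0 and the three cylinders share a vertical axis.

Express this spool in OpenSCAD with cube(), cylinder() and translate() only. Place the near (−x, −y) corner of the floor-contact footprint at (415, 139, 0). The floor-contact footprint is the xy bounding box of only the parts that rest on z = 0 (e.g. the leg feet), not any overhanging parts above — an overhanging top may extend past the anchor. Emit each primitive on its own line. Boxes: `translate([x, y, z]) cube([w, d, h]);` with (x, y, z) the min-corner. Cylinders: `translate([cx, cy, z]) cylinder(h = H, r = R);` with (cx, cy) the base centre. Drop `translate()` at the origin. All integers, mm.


translate([579, 303, 0]) cylinder(h = 7, r = 164);
translate([579, 303, 7]) cylinder(h = 283, r = 15);
translate([579, 303, 290]) cylinder(h = 7, r = 164);


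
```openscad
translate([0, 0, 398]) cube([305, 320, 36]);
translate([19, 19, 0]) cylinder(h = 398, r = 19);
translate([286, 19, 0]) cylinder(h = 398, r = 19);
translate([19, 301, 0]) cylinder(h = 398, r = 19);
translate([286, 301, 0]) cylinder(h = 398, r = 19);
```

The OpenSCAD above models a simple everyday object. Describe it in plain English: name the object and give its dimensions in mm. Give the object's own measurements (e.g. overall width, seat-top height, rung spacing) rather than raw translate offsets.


A four-legged stool. The seat is a 305×320×36 mm slab whose top surface is at z = 434 mm; four round legs, each 38 mm in diameter, run from the floor (z = 0) to the underside of the seat, each leg's axis is inset half a diameter from the nearest pair of seat edges (so the leg's bounding box is flush with the corner).


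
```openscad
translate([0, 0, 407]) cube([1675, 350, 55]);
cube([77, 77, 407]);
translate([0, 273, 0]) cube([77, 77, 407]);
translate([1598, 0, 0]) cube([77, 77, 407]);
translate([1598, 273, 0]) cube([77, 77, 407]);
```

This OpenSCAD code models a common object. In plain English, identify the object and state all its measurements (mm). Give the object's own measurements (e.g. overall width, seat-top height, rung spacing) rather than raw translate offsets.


A long wooden bench with a 1675 mm (x) × 350 mm (y) seat, 55 mm thick, its top surface 462 mm above the floor. Four 77 mm square legs at the seat corners, flush with the edges, run from z = 0 to the seat underside.


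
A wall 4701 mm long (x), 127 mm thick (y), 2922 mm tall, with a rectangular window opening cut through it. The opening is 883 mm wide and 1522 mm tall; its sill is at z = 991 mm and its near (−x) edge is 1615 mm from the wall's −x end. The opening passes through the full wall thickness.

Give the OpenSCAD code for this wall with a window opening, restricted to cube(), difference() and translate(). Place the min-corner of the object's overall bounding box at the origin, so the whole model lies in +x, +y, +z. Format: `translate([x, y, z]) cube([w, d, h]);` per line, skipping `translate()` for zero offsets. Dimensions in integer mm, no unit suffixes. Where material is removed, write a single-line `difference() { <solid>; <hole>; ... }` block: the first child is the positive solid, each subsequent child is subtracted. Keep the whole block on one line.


difference() { cube([4701, 127, 2922]); translate([1615, 0, 991]) cube([883, 127, 1522]); }


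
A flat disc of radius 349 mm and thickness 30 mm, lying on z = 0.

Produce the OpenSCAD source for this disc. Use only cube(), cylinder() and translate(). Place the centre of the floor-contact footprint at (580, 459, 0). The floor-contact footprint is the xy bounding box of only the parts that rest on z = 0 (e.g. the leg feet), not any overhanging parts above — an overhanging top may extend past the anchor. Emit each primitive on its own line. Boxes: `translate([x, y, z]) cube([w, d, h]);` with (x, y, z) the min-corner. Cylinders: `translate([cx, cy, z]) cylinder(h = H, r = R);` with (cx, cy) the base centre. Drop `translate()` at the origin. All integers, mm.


translate([580, 459, 0]) cylinder(h = 30, r = 349);


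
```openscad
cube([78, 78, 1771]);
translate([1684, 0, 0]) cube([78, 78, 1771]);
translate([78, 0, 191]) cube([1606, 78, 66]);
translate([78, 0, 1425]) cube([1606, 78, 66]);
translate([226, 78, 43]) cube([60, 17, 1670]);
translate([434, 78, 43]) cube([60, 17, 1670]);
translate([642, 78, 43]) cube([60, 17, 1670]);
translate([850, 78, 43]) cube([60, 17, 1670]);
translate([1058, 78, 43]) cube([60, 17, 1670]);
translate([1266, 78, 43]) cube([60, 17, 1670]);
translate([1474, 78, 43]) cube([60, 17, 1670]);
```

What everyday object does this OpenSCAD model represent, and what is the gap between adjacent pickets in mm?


A fence section. The picket gap is 148 mm.

Two posts, two rails, 7 pickets — a fence section. Span 1606 mm holds 7 pickets of 60 mm with 8 equal gaps: ⌊(1606 − 7·60) / 8⌋ = 148 mm.


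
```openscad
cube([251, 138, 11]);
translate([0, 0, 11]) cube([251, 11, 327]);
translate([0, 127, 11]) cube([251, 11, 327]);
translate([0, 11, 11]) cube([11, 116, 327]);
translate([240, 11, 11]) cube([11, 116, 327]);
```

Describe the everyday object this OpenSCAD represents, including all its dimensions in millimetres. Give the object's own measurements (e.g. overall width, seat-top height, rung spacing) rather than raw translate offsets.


An open-topped rectangular box: outside dimensions 251×138×338 mm, with a uniform wall and base thickness of 11 mm. The base is a full 251×138 slab on the floor; four walls sit on top of the base. The front and back walls (the −y and +y sides) span the full width; the two side walls fit between them.


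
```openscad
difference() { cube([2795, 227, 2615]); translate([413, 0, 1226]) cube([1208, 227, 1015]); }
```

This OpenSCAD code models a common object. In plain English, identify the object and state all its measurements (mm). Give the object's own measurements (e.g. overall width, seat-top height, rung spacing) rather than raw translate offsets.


A wall 2795 mm long (x), 227 mm thick (y), 2615 mm tall, with a rectangular window opening cut through it. The opening is 1208 mm wide and 1015 mm tall; its sill is at z = 1226 mm and its near (−x) edge is 413 mm from the wall's −x end. The opening passes through the full wall thickness.


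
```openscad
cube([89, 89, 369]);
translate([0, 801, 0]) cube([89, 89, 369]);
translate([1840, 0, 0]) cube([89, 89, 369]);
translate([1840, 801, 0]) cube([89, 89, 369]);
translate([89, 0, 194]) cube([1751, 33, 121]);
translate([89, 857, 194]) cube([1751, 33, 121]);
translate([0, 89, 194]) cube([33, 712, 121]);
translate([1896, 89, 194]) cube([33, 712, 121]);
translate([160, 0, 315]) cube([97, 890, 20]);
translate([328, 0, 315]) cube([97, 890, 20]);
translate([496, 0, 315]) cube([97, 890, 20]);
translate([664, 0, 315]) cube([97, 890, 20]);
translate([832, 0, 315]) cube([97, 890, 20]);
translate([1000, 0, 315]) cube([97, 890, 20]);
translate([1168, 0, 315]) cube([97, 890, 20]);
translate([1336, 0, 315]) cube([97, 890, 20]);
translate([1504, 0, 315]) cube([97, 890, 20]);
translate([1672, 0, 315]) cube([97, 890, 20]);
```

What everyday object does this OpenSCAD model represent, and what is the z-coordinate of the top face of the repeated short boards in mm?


A bed frame. The slat-top height is 335 mm.

Four posts, four rails, and a row of slats — a bed frame. Slats sit on the rails at z = 194 + 121 = 315; with slat thickness 20, the top is 335 mm.


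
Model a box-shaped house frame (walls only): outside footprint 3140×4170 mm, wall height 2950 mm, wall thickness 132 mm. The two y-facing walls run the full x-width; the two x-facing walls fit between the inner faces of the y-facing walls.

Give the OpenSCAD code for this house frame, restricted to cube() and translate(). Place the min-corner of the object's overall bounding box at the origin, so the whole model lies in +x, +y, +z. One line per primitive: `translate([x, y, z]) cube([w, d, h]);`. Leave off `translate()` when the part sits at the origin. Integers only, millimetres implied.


cube([3140, 132, 2950]);
translate([0, 4038, 0]) cube([3140, 132, 2950]);
translate([0, 132, 0]) cube([132, 3906, 2950]);
translate([3008, 132, 0]) cube([132, 3906, 2950]);


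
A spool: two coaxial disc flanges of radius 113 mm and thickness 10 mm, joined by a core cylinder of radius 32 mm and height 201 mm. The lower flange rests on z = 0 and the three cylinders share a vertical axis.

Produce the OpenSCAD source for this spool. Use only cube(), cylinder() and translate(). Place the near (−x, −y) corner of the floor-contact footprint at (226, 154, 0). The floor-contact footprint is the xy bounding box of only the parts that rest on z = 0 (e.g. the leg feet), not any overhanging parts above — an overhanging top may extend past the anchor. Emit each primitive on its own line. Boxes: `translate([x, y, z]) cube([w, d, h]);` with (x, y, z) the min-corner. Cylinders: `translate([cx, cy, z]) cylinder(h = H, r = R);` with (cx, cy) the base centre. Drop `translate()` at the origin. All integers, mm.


translate([339, 267, 0]) cylinder(h = 10, r = 113);
translate([339, 267, 10]) cylinder(h = 201, r = 32);
translate([339, 267, 211]) cylinder(h = 10, r = 113);


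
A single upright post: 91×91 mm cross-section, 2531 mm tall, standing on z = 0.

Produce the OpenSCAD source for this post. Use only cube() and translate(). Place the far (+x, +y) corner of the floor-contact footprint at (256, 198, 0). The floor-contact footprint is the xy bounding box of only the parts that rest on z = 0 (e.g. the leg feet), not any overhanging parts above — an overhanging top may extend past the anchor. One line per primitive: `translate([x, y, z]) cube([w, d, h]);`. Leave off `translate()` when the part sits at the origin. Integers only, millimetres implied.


translate([165, 107, 0]) cube([91, 91, 2531]);


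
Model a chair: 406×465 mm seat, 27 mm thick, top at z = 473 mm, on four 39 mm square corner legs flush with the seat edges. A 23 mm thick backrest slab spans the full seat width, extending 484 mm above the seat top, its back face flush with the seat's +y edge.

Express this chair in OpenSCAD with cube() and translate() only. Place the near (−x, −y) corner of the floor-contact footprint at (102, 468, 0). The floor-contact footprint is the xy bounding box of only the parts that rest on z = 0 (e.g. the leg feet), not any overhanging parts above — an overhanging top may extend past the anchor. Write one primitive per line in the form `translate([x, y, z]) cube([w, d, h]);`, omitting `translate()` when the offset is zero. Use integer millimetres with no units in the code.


translate([102, 468, 446]) cube([406, 465, 27]);
translate([102, 468, 0]) cube([39, 39, 446]);
translate([469, 468, 0]) cube([39, 39, 446]);
translate([102, 894, 0]) cube([39, 39, 446]);
translate([469, 894, 0]) cube([39, 39, 446]);
translate([102, 910, 473]) cube([406, 23, 484]);


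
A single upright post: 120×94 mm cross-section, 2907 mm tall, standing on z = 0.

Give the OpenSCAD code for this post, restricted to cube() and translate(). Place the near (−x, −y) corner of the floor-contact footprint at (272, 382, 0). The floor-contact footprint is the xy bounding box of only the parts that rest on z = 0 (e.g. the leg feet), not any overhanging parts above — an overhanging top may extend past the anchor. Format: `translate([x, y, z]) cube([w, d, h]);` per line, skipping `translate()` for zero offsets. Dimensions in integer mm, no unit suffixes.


translate([272, 382, 0]) cube([120, 94, 2907]);


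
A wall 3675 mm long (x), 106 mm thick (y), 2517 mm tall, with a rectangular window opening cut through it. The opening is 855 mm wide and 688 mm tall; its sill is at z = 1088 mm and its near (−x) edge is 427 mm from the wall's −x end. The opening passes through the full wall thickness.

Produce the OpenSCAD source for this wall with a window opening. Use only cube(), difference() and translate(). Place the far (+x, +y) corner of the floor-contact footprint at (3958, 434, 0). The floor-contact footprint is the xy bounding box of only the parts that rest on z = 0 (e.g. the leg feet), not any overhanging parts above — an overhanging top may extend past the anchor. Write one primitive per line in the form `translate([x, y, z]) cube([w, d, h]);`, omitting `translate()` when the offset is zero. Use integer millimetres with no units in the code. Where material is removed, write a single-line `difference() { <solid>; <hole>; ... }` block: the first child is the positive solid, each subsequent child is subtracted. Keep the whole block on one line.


difference() { translate([283, 328, 0]) cube([3675, 106, 2517]); translate([710, 328, 1088]) cube([855, 106, 688]); }


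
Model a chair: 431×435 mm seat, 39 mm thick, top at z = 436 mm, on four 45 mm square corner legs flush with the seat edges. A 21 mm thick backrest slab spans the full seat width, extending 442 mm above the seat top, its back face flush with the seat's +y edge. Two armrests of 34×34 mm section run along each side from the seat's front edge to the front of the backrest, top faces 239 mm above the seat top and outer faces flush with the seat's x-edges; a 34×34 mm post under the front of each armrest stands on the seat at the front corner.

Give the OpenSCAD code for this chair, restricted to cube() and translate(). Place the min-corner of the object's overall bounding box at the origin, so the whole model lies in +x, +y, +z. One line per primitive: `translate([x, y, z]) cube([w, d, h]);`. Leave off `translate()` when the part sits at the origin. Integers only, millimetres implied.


translate([0, 0, 397]) cube([431, 435, 39]);
cube([45, 45, 397]);
translate([386, 0, 0]) cube([45, 45, 397]);
translate([0, 390, 0]) cube([45, 45, 397]);
translate([386, 390, 0]) cube([45, 45, 397]);
translate([0, 414, 436]) cube([431, 21, 442]);
translate([0, 0, 641]) cube([34, 414, 34]);
translate([397, 0, 641]) cube([34, 414, 34]);
translate([0, 0, 436]) cube([34, 34, 205]);
translate([397, 0, 436]) cube([34, 34, 205]);


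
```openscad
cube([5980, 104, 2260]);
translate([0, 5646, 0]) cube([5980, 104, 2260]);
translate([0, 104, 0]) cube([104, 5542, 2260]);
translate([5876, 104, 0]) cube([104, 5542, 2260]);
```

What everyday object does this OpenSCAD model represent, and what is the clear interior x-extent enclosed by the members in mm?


A house (or room) frame. The interior width is 5772 mm.

Four 2260 mm walls enclosing a rectangle with no floor or roof — a room or house frame. Outside width is 5980 mm and wall thickness is 104 mm, so the interior width is 5980 − 2 × 104 = 5772 mm.


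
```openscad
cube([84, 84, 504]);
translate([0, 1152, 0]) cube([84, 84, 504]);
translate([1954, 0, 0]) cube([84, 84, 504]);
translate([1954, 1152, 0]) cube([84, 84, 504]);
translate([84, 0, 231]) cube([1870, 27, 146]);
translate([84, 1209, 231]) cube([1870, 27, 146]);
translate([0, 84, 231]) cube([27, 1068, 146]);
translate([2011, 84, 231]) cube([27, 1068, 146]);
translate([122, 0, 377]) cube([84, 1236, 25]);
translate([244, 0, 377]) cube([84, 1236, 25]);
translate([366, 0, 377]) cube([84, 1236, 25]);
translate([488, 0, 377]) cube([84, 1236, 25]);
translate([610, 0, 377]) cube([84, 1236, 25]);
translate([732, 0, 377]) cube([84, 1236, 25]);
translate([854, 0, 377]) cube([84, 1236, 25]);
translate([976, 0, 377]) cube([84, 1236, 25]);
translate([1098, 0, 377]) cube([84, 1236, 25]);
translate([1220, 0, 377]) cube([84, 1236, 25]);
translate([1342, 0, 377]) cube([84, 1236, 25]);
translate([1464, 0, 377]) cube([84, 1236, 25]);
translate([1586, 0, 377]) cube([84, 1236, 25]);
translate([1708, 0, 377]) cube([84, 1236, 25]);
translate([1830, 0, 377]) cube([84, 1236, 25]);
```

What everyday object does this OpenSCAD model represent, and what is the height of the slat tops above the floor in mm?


A bed frame. The slat-top height is 402 mm.

Four posts, four rails, and a row of slats — a bed frame. Slats sit on the rails at z = 231 + 146 = 377; with slat thickness 25, the top is 402 mm.


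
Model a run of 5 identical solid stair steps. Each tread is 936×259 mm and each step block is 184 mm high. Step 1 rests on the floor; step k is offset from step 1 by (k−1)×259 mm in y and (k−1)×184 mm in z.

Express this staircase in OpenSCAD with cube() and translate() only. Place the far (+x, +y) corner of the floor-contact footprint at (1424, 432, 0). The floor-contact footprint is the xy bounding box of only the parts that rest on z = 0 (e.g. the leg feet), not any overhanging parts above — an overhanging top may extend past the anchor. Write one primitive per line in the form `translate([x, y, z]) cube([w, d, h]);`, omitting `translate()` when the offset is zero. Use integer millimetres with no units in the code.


translate([488, 173, 0]) cube([936, 259, 184]);
translate([488, 432, 184]) cube([936, 259, 184]);
translate([488, 691, 368]) cube([936, 259, 184]);
translate([488, 950, 552]) cube([936, 259, 184]);
translate([488, 1209, 736]) cube([936, 259, 184]);


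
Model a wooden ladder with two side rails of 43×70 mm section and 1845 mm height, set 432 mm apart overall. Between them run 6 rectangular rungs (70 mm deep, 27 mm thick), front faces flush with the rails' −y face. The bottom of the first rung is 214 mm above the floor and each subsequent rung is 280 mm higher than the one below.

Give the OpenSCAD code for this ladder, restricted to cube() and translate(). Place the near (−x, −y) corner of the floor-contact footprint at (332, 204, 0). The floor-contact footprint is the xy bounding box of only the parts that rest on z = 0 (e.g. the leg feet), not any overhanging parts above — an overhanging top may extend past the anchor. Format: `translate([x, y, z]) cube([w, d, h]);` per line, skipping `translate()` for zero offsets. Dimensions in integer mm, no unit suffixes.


// rung span = 432 - 2*43 = 346
// rung[k] z = 214 + k*280
translate([332, 204, 0]) cube([43, 70, 1845]);
translate([721, 204, 0]) cube([43, 70, 1845]);
translate([375, 204, 214]) cube([346, 70, 27]);
translate([375, 204, 494]) cube([346, 70, 27]);
translate([375, 204, 774]) cube([346, 70, 27]);
translate([375, 204, 1054]) cube([346, 70, 27]);
translate([375, 204, 1334]) cube([346, 70, 27]);
translate([375, 204, 1614]) cube([346, 70, 27]);


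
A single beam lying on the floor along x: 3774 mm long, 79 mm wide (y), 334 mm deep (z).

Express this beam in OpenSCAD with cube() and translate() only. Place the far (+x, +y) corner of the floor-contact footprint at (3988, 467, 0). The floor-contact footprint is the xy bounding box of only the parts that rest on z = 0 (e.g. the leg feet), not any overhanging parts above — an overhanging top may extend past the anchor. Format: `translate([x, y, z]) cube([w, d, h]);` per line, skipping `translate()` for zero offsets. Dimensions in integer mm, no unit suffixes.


translate([214, 388, 0]) cube([3774, 79, 334]);


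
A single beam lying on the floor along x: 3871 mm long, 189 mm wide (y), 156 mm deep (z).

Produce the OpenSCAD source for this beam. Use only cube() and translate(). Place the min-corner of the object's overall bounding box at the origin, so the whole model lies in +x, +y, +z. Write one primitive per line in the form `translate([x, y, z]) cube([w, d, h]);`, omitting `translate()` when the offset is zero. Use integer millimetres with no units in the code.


cube([3871, 189, 156]);


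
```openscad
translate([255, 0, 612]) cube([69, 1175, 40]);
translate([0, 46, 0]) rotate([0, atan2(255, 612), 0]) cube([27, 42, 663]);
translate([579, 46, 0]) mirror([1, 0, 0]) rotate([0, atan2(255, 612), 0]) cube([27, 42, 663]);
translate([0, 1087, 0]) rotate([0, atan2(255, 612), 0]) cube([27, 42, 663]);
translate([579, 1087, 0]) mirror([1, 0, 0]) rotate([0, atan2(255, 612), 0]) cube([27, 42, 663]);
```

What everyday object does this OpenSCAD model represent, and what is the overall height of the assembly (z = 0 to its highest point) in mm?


A sawhorse. The overall height is 652 mm.

A beam across two mirrored pairs of raked legs — a sawhorse. The beam's underside is at z = 612 (matching the legs' vertical rise in atan2(255, 612)) and the beam is 40 mm tall, so its top is at 612 + 40 = 652 mm. The raked legs top out at the beam's underside, so that is the highest point.


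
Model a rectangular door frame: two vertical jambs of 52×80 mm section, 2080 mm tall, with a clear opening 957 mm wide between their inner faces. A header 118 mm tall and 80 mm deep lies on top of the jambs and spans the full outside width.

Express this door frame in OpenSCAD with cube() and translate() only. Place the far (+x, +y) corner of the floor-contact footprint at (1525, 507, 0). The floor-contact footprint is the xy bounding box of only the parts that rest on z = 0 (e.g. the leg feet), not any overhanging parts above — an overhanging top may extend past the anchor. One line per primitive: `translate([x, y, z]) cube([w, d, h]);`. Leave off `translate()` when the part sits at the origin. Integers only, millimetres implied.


translate([464, 427, 0]) cube([52, 80, 2080]);
translate([1473, 427, 0]) cube([52, 80, 2080]);
translate([464, 427, 2080]) cube([1061, 80, 118]);


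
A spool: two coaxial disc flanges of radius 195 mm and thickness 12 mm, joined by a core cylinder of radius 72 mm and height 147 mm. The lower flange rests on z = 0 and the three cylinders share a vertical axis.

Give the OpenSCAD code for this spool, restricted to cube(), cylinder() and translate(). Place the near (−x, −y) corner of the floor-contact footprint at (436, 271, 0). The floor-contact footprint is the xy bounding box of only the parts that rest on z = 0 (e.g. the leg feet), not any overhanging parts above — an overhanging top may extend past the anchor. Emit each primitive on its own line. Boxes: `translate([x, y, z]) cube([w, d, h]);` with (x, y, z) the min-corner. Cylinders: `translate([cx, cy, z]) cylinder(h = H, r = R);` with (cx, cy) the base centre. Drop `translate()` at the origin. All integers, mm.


translate([631, 466, 0]) cylinder(h = 12, r = 195);
translate([631, 466, 12]) cylinder(h = 147, r = 72);
translate([631, 466, 159]) cylinder(h = 12, r = 195);


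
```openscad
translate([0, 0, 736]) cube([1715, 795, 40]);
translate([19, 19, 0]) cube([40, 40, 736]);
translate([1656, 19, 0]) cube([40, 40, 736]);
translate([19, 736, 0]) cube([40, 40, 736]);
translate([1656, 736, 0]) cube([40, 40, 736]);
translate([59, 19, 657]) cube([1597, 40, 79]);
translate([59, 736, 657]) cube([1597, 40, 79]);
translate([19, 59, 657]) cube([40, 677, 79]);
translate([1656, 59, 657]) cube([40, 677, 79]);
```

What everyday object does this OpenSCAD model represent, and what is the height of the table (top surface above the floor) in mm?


A table. The table height is 776 mm.

A 1715×795×40 slab sits at z = 736 on four 40 mm square posts — a table. The top surface is at 736 + 40 = 776 mm.


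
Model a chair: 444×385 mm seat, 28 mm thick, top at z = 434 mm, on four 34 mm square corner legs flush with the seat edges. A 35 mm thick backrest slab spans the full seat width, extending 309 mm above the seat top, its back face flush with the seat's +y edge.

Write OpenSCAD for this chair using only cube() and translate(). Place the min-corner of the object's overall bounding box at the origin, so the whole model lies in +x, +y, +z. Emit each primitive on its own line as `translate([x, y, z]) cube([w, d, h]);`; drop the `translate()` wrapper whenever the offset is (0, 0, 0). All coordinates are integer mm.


translate([0, 0, 406]) cube([444, 385, 28]);
cube([34, 34, 406]);
translate([410, 0, 0]) cube([34, 34, 406]);
translate([0, 351, 0]) cube([34, 34, 406]);
translate([410, 351, 0]) cube([34, 34, 406]);
translate([0, 350, 434]) cube([444, 35, 309]);


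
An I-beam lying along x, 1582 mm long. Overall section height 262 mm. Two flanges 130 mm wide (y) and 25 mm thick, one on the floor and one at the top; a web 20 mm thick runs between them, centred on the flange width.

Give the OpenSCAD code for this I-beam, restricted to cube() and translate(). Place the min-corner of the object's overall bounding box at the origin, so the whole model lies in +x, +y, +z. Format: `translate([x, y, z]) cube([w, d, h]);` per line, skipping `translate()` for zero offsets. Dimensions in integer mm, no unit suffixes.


cube([1582, 130, 25]);
translate([0, 55, 25]) cube([1582, 20, 212]);
translate([0, 0, 237]) cube([1582, 130, 25]);


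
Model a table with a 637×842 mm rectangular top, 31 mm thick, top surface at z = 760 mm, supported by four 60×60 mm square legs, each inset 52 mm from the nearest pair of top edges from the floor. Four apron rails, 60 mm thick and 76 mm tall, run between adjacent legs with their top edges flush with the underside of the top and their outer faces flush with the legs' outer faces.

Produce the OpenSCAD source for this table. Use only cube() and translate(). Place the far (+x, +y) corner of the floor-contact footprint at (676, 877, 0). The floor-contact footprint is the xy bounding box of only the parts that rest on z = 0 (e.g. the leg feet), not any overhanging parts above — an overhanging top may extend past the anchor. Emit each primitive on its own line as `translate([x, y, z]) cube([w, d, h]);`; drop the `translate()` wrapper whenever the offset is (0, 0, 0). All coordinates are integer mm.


translate([91, 87, 729]) cube([637, 842, 31]);
translate([143, 139, 0]) cube([60, 60, 729]);
translate([616, 139, 0]) cube([60, 60, 729]);
translate([143, 817, 0]) cube([60, 60, 729]);
translate([616, 817, 0]) cube([60, 60, 729]);
translate([203, 139, 653]) cube([413, 60, 76]);
translate([203, 817, 653]) cube([413, 60, 76]);
translate([143, 199, 653]) cube([60, 618, 76]);
translate([616, 199, 653]) cube([60, 618, 76]);


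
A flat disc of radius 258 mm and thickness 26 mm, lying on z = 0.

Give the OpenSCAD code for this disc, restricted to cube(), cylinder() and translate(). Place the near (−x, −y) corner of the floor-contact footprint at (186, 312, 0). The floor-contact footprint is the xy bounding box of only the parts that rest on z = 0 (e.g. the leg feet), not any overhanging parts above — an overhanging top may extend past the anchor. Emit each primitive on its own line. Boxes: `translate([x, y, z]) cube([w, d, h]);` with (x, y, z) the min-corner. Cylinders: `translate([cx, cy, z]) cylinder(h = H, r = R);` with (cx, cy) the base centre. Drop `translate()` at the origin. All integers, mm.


translate([444, 570, 0]) cylinder(h = 26, r = 258);


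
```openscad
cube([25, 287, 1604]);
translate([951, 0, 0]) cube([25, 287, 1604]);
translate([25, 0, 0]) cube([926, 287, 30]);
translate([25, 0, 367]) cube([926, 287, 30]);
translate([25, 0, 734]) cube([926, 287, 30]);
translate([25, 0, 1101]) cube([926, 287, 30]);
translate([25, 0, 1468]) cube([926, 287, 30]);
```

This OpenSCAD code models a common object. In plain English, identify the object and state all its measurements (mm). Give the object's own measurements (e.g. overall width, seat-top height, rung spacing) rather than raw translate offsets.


An open bookshelf. Two side panels, each 25 mm thick, 287 mm deep and 1604 mm tall, stand 976 mm apart (outside-to-outside). Between them sit 5 shelves, each 30 mm thick and 287 mm deep, spanning the full gap between the sides. The bottom shelf rests on the floor (its underside at z = 0) and the clear gap between one shelf's top and the next shelf's underside is 337 mm.


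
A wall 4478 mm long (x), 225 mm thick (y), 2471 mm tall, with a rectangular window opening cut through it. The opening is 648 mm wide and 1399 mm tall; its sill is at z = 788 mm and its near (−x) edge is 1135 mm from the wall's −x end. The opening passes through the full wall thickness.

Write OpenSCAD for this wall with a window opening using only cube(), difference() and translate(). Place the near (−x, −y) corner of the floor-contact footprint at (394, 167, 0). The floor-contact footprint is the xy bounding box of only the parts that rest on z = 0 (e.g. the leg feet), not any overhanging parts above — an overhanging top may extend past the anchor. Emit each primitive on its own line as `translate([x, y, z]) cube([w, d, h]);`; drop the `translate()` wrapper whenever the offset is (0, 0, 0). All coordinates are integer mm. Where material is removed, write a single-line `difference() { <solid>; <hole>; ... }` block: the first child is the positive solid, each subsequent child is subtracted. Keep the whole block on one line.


difference() { translate([394, 167, 0]) cube([4478, 225, 2471]); translate([1529, 167, 788]) cube([648, 225, 1399]); }


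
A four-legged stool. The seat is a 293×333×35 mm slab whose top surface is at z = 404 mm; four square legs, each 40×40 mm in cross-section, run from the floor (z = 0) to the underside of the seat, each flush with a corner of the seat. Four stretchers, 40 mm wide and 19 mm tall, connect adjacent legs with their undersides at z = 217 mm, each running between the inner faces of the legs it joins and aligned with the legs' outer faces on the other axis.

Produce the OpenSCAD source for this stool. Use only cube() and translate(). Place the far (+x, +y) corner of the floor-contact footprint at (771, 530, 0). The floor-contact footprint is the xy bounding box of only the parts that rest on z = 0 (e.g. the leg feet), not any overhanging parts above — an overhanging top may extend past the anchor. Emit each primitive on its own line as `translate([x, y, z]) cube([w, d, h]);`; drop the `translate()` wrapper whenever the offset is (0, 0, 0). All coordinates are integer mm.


// leg_h = 404 - 35 = 369
// stretcher span = 293 - 2*40 = 213
translate([478, 197, 369]) cube([293, 333, 35]);
translate([478, 197, 0]) cube([40, 40, 369]);
translate([731, 197, 0]) cube([40, 40, 369]);
translate([478, 490, 0]) cube([40, 40, 369]);
translate([731, 490, 0]) cube([40, 40, 369]);
translate([518, 197, 217]) cube([213, 40, 19]);
translate([518, 490, 217]) cube([213, 40, 19]);
translate([478, 237, 217]) cube([40, 253, 19]);
translate([731, 237, 217]) cube([40, 253, 19]);


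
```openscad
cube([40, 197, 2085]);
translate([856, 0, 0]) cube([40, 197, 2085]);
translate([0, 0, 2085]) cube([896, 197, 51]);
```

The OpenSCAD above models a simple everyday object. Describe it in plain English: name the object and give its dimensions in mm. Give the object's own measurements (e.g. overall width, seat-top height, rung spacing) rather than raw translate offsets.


A door frame. The clear opening is 816 mm wide and 2085 mm high. Two 40 mm wide jambs, 197 mm deep, stand either side of the opening from the floor to the top of the opening. A 51 mm thick head sits across the top of both jambs, spanning the full outside width of the frame.


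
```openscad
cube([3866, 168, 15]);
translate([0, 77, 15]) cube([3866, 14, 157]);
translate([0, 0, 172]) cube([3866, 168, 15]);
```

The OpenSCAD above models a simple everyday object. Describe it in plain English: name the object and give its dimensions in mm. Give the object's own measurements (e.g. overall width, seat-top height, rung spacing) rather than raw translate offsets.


An I-beam lying along x, 3866 mm long. Overall section height 187 mm. Two flanges 168 mm wide (y) and 15 mm thick, one on the floor and one at the top; a web 14 mm thick runs between them, centred on the flange width.


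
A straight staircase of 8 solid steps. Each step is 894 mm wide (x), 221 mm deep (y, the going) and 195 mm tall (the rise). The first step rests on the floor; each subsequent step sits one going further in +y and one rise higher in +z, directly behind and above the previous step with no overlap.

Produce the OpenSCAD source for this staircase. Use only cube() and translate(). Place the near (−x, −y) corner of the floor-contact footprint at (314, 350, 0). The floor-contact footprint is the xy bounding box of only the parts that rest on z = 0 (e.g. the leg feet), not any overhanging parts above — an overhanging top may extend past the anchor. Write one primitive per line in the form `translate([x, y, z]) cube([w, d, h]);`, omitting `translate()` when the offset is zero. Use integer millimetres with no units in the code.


translate([314, 350, 0]) cube([894, 221, 195]);
translate([314, 571, 195]) cube([894, 221, 195]);
translate([314, 792, 390]) cube([894, 221, 195]);
translate([314, 1013, 585]) cube([894, 221, 195]);
translate([314, 1234, 780]) cube([894, 221, 195]);
translate([314, 1455, 975]) cube([894, 221, 195]);
translate([314, 1676, 1170]) cube([894, 221, 195]);
translate([314, 1897, 1365]) cube([894, 221, 195]);


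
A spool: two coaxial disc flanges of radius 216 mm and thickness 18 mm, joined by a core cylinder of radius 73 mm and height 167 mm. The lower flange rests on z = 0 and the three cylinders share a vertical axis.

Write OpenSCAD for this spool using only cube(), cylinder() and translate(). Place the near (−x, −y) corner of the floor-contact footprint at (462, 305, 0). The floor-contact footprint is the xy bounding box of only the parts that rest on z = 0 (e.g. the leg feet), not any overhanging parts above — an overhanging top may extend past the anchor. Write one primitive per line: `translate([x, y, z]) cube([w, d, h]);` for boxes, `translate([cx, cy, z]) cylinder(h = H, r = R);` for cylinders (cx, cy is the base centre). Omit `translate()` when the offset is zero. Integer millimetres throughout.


translate([678, 521, 0]) cylinder(h = 18, r = 216);
translate([678, 521, 18]) cylinder(h = 167, r = 73);
translate([678, 521, 185]) cylinder(h = 18, r = 216);


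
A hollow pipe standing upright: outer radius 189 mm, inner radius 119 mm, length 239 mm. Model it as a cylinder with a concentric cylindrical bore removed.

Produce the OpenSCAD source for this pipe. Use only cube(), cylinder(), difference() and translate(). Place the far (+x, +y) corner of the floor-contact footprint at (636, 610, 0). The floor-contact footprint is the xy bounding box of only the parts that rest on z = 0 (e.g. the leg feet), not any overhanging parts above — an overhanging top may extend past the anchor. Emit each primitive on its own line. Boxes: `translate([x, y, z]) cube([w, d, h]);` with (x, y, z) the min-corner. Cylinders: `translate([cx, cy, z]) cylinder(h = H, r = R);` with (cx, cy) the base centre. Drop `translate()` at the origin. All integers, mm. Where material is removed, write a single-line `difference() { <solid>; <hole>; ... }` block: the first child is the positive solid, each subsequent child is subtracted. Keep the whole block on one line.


difference() { translate([447, 421, 0]) cylinder(h = 239, r = 189); translate([447, 421, 0]) cylinder(h = 239, r = 119); }


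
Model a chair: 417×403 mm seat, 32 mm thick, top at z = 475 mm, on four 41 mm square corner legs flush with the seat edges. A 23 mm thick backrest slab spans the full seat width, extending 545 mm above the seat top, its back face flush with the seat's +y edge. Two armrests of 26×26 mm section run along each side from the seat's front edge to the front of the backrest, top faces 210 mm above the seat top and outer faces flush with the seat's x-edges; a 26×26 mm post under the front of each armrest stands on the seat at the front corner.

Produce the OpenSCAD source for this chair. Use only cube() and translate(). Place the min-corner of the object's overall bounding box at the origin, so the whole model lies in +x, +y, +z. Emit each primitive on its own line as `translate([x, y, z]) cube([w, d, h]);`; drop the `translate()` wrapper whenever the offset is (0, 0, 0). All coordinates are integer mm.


translate([0, 0, 443]) cube([417, 403, 32]);
cube([41, 41, 443]);
translate([376, 0, 0]) cube([41, 41, 443]);
translate([0, 362, 0]) cube([41, 41, 443]);
translate([376, 362, 0]) cube([41, 41, 443]);
translate([0, 380, 475]) cube([417, 23, 545]);
translate([0, 0, 659]) cube([26, 380, 26]);
translate([391, 0, 659]) cube([26, 380, 26]);
translate([0, 0, 475]) cube([26, 26, 184]);
translate([391, 0, 475]) cube([26, 26, 184]);


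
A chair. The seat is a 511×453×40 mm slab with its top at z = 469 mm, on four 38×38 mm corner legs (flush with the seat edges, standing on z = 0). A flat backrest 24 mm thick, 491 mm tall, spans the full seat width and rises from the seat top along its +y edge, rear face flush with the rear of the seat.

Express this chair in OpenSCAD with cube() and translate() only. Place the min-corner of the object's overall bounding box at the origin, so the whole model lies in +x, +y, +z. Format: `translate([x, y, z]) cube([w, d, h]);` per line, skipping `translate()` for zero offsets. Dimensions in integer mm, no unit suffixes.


translate([0, 0, 429]) cube([511, 453, 40]);
cube([38, 38, 429]);
translate([473, 0, 0]) cube([38, 38, 429]);
translate([0, 415, 0]) cube([38, 38, 429]);
translate([473, 415, 0]) cube([38, 38, 429]);
translate([0, 429, 469]) cube([511, 24, 491]);


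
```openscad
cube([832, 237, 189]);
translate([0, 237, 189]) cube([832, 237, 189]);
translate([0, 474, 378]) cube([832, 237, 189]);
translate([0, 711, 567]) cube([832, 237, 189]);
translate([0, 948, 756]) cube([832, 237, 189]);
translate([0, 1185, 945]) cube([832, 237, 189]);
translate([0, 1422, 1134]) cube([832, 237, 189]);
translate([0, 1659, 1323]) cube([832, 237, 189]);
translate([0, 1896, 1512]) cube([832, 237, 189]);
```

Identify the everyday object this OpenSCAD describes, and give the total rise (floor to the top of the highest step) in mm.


A staircase. The total rise is 1701 mm.

9 identical blocks, each offset up and back from the previous — a staircase. Each step is 189 mm tall and there are 9 of them, so the total rise is 9 × 189 = 1701 mm.


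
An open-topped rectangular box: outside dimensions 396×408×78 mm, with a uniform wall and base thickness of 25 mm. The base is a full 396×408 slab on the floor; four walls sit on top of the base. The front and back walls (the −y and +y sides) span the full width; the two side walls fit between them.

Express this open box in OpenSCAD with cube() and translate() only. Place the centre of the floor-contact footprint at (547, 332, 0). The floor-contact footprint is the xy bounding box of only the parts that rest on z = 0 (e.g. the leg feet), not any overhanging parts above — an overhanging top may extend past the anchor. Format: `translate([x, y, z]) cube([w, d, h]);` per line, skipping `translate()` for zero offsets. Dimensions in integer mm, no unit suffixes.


translate([349, 128, 0]) cube([396, 408, 25]);
translate([349, 128, 25]) cube([396, 25, 53]);
translate([349, 511, 25]) cube([396, 25, 53]);
translate([349, 153, 25]) cube([25, 358, 53]);
translate([720, 153, 25]) cube([25, 358, 53]);


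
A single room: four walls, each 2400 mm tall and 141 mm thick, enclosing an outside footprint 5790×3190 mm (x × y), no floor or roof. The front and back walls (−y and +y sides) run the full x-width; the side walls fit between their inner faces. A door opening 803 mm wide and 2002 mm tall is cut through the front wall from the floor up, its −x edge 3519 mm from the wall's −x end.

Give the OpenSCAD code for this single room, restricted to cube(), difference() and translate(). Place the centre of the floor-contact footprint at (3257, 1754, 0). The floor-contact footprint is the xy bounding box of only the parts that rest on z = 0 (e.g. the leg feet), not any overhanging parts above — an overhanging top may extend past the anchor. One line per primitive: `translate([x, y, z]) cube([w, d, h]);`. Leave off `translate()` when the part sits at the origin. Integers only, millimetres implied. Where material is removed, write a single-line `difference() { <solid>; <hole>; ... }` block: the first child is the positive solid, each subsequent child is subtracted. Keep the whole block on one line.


difference() { translate([362, 159, 0]) cube([5790, 141, 2400]); translate([3881, 159, 0]) cube([803, 141, 2002]); }
translate([362, 3208, 0]) cube([5790, 141, 2400]);
translate([362, 300, 0]) cube([141, 2908, 2400]);
translate([6011, 300, 0]) cube([141, 2908, 2400]);


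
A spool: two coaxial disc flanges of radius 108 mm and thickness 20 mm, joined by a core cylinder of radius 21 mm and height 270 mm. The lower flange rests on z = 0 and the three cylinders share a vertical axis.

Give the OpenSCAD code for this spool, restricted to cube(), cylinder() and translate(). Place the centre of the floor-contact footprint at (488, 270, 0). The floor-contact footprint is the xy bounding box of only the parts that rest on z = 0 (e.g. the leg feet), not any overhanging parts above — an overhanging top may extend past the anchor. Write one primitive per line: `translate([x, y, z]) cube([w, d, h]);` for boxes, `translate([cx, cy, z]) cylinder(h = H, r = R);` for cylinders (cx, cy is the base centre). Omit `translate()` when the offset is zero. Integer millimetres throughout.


translate([488, 270, 0]) cylinder(h = 20, r = 108);
translate([488, 270, 20]) cylinder(h = 270, r = 21);
translate([488, 270, 290]) cylinder(h = 20, r = 108);
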